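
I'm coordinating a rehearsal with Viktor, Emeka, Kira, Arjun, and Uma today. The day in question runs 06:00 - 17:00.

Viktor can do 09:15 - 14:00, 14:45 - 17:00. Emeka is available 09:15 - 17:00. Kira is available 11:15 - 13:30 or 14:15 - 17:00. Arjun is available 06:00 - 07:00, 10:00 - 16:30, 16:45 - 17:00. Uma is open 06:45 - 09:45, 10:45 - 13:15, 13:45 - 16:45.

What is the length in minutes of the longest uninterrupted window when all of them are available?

Viktor ∩ Emeka: 09:15-14:00, 14:45-17:00.
Viktor ∩ Emeka ∩ Kira: 11:15-13:30, 14:45-17:00.
Viktor ∩ Emeka ∩ Kira ∩ Arjun: 11:15-13:30, 14:45-16:30, 16:45-17:00.
Viktor ∩ Emeka ∩ Kira ∩ Arjun ∩ Uma: 11:15-13:15, 14:45-16:30.
So the common availability across everyone is 11:15-13:15, 14:45-16:30.
The longest is 11:15-13:15 at 120 minutes.

120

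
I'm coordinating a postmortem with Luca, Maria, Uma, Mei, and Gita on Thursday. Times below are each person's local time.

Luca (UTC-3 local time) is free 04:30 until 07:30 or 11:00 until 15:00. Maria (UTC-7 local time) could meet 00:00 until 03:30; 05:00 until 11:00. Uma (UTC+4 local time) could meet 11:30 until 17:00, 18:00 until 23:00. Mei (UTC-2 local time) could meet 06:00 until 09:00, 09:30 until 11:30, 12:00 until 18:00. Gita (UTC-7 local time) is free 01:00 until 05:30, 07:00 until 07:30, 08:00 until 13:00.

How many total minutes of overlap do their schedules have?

360

Luca in UTC: 07:30-10:30, 14:00-18:00 (add 3h to convert from UTC-3).
Maria in UTC: 07:00-10:30, 12:00-18:00 (add 7h to convert from UTC-7).
Uma in UTC: 07:30-13:00, 14:00-19:00 (subtract 4h to convert from UTC+4).
Mei in UTC: 08:00-11:00, 11:30-13:30, 14:00-20:00 (add 2h to convert from UTC-2).
Gita in UTC: 08:00-12:30, 14:00-14:30, 15:00-20:00 (add 7h to convert from UTC-7).
Luca ∩ Maria: 07:30-10:30, 14:00-18:00.
Luca ∩ Maria ∩ Uma: 07:30-10:30, 14:00-18:00.
Luca ∩ Maria ∩ Uma ∩ Mei: 08:00-10:30, 14:00-18:00.
Luca ∩ Maria ∩ Uma ∩ Mei ∩ Gita: 08:00-10:30, 14:00-14:30, 15:00-18:00.
Those are the intersection windows.
Summing the common windows: 150 + 30 + 180 = 360 minutes.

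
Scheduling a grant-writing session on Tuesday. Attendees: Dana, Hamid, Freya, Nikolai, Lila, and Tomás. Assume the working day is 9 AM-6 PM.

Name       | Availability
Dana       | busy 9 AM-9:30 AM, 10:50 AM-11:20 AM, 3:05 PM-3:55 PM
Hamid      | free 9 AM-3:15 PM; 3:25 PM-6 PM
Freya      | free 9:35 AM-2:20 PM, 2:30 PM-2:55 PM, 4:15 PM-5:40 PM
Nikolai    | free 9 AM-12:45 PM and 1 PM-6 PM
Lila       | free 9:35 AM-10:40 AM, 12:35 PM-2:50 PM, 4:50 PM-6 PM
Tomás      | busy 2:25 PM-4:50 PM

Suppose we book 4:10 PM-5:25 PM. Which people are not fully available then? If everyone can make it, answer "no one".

Dana free: 09:30-10:50, 11:20-15:05, 15:55-18:00 (invert busy blocks within the working day).
Hamid free: 09:00-15:15, 15:25-18:00.
Freya free: 09:35-14:20, 14:30-14:55, 16:15-17:40.
Nikolai free: 09:00-12:45, 13:00-18:00.
Lila free: 09:35-10:40, 12:35-14:50, 16:50-18:00.
Tomás free: 09:00-14:25, 16:50-18:00 (invert busy blocks within the working day).
Dana: free for 16:10-17:25. Hamid: free for 16:10-17:25. Freya: not fully free for 16:10-17:25. Nikolai: free for 16:10-17:25. Lila: not fully free for 16:10-17:25. Tomás: not fully free for 16:10-17:25.

Freya, Lila, Tomás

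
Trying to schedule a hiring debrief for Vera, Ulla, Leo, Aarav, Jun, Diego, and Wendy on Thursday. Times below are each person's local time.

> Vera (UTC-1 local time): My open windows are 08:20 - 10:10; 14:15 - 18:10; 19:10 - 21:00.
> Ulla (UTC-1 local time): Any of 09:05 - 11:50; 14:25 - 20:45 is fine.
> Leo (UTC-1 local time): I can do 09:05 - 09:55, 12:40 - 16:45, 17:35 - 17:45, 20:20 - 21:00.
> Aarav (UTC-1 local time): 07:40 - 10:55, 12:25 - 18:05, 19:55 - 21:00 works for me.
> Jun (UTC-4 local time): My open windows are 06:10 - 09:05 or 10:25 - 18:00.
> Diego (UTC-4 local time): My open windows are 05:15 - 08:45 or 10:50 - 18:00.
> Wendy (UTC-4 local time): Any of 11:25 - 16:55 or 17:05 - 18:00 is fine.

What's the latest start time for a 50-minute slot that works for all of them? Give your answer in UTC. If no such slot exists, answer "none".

16:55

Vera in UTC: 09:20-11:10, 15:15-19:10, 20:10-22:00 (add 1h to convert from UTC-1).
Ulla in UTC: 10:05-12:50, 15:25-21:45 (add 1h to convert from UTC-1).
Leo in UTC: 10:05-10:55, 13:40-17:45, 18:35-18:45, 21:20-22:00 (add 1h to convert from UTC-1).
Aarav in UTC: 08:40-11:55, 13:25-19:05, 20:55-22:00 (add 1h to convert from UTC-1).
Jun in UTC: 10:10-13:05, 14:25-22:00 (add 4h to convert from UTC-4).
Diego in UTC: 09:15-12:45, 14:50-22:00 (add 4h to convert from UTC-4).
Wendy in UTC: 15:25-20:55, 21:05-22:00 (add 4h to convert from UTC-4).
Vera ∩ Ulla: 10:05-11:10, 15:25-19:10, 20:10-21:45.
Vera ∩ Ulla ∩ Leo: 10:05-10:55, 15:25-17:45, 18:35-18:45, 21:20-21:45.
Vera ∩ Ulla ∩ Leo ∩ Aarav: 10:05-10:55, 15:25-17:45, 18:35-18:45, 21:20-21:45.
Vera ∩ Ulla ∩ Leo ∩ Aarav ∩ Jun: 10:10-10:55, 15:25-17:45, 18:35-18:45, 21:20-21:45.
Vera ∩ Ulla ∩ Leo ∩ Aarav ∩ Jun ∩ Diego: 10:10-10:55, 15:25-17:45, 18:35-18:45, 21:20-21:45.
Vera ∩ Ulla ∩ Leo ∩ Aarav ∩ Jun ∩ Diego ∩ Wendy: 15:25-17:45, 18:35-18:45, 21:20-21:45.
The last common window of at least 50 minutes is 15:25-17:45; a 50-minute meeting can start as late as 16:55 and still end by 17:45.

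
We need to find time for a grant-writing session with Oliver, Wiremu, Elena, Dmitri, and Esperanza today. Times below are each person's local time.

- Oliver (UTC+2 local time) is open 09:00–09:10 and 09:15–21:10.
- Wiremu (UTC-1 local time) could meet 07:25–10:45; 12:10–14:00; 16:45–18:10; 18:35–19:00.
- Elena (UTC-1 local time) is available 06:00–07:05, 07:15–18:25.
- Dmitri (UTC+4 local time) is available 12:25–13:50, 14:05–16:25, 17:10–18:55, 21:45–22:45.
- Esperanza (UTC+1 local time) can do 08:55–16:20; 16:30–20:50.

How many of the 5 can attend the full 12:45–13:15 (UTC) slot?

Oliver in UTC: 07:00-07:10, 07:15-19:10 (subtract 2h to convert from UTC+2).
Wiremu in UTC: 08:25-11:45, 13:10-15:00, 17:45-19:10, 19:35-20:00 (add 1h to convert from UTC-1).
Elena in UTC: 07:00-08:05, 08:15-19:25 (add 1h to convert from UTC-1).
Dmitri in UTC: 08:25-09:50, 10:05-12:25, 13:10-14:55, 17:45-18:45 (subtract 4h to convert from UTC+4).
Esperanza in UTC: 07:55-15:20, 15:30-19:50 (subtract 1h to convert from UTC+1).
Oliver, Elena, and Esperanza can make the full 12:45-13:15 slot — that's 3.

3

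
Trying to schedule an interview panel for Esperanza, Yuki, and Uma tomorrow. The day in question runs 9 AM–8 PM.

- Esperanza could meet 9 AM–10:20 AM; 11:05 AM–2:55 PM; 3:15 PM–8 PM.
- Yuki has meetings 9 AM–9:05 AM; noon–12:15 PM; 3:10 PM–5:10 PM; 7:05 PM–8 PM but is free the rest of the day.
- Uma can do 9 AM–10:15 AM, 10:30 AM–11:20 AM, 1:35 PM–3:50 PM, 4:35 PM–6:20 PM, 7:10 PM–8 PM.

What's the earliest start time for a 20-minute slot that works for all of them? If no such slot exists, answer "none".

09:05

Esperanza free: 09:00-10:20, 11:05-14:55, 15:15-20:00.
Yuki free: 09:05-12:00, 12:15-15:10, 17:10-19:05 (invert busy blocks within the working day).
Uma free: 09:00-10:15, 10:30-11:20, 13:35-15:50, 16:35-18:20, 19:10-20:00.
Esperanza ∩ Yuki: 09:05-10:20, 11:05-12:00, 12:15-14:55, 17:10-19:05.
Esperanza ∩ Yuki ∩ Uma: 09:05-10:15, 11:05-11:20, 13:35-14:55, 17:10-18:20.
The first common window of at least 20 minutes is 09:05-10:15, so the earliest start is 09:05.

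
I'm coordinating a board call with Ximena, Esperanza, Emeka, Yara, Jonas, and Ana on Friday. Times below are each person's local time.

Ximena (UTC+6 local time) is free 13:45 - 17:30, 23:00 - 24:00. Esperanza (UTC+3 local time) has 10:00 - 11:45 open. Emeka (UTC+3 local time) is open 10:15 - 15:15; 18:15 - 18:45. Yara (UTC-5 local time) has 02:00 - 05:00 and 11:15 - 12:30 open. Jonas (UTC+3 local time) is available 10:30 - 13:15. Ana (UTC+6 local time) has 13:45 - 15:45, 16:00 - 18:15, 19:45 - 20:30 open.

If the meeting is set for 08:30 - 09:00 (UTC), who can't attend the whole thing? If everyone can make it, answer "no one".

Ximena in UTC: 07:45-11:30, 17:00-18:00 (subtract 6h to convert from UTC+6).
Esperanza in UTC: 07:00-08:45 (subtract 3h to convert from UTC+3).
Emeka in UTC: 07:15-12:15, 15:15-15:45 (subtract 3h to convert from UTC+3).
Yara in UTC: 07:00-10:00, 16:15-17:30 (add 5h to convert from UTC-5).
Jonas in UTC: 07:30-10:15 (subtract 3h to convert from UTC+3).
Ana in UTC: 07:45-09:45, 10:00-12:15, 13:45-14:30 (subtract 6h to convert from UTC+6).
Ximena: free for 08:30-09:00. Esperanza: not fully free for 08:30-09:00. Emeka: free for 08:30-09:00. Yara: free for 08:30-09:00. Jonas: free for 08:30-09:00. Ana: free for 08:30-09:00.

Esperanza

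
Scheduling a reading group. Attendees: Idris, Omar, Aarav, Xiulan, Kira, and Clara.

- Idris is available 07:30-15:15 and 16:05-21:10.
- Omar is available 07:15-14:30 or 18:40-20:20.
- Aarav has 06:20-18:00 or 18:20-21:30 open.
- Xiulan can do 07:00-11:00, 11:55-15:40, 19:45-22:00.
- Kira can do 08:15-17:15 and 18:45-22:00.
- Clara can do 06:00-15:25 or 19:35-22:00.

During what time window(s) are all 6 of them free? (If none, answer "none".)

Idris ∩ Omar: 07:30-14:30, 18:40-20:20.
Idris ∩ Omar ∩ Aarav: 07:30-14:30, 18:40-20:20.
Idris ∩ Omar ∩ Aarav ∩ Xiulan: 07:30-11:00, 11:55-14:30, 19:45-20:20.
Idris ∩ Omar ∩ Aarav ∩ Xiulan ∩ Kira: 08:15-11:00, 11:55-14:30, 19:45-20:20.
Idris ∩ Omar ∩ Aarav ∩ Xiulan ∩ Kira ∩ Clara: 08:15-11:00, 11:55-14:30, 19:45-20:20.

08:15-11:00, 11:55-14:30, 19:45-20:20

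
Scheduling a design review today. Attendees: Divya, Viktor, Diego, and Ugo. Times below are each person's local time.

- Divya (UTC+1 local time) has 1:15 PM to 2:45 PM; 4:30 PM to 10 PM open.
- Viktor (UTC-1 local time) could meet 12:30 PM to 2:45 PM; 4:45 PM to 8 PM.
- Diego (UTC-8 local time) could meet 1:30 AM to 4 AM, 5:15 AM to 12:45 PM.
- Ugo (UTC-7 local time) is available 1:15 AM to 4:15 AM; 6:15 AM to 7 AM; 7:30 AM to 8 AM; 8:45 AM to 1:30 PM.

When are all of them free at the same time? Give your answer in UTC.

13:30-13:45, 17:45-20:30

Divya in UTC: 12:15-13:45, 15:30-21:00 (subtract 1h to convert from UTC+1).
Viktor in UTC: 13:30-15:45, 17:45-21:00 (add 1h to convert from UTC-1).
Diego in UTC: 09:30-12:00, 13:15-20:45 (add 8h to convert from UTC-8).
Ugo in UTC: 08:15-11:15, 13:15-14:00, 14:30-15:00, 15:45-20:30 (add 7h to convert from UTC-7).
Divya ∩ Viktor: 13:30-13:45, 15:30-15:45, 17:45-21:00.
Divya ∩ Viktor ∩ Diego: 13:30-13:45, 15:30-15:45, 17:45-20:45.
Divya ∩ Viktor ∩ Diego ∩ Ugo: 13:30-13:45, 17:45-20:30.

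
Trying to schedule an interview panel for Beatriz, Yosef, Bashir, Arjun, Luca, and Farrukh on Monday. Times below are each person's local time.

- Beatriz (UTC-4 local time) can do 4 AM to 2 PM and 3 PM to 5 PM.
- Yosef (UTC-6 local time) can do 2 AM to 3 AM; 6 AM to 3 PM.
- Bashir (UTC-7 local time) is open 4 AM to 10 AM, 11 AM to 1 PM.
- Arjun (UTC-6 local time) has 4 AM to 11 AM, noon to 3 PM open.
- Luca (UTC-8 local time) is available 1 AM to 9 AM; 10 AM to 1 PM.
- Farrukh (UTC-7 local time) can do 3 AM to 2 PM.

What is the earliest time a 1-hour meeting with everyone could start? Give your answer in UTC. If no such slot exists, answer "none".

Beatriz in UTC: 08:00-18:00, 19:00-21:00 (add 4h to convert from UTC-4).
Yosef in UTC: 08:00-09:00, 12:00-21:00 (add 6h to convert from UTC-6).
Bashir in UTC: 11:00-17:00, 18:00-20:00 (add 7h to convert from UTC-7).
Arjun in UTC: 10:00-17:00, 18:00-21:00 (add 6h to convert from UTC-6).
Luca in UTC: 09:00-17:00, 18:00-21:00 (add 8h to convert from UTC-8).
Farrukh in UTC: 10:00-21:00 (add 7h to convert from UTC-7).
Beatriz ∩ Yosef: 08:00-09:00, 12:00-18:00, 19:00-21:00.
Beatriz ∩ Yosef ∩ Bashir: 12:00-17:00, 19:00-20:00.
Beatriz ∩ Yosef ∩ Bashir ∩ Arjun: 12:00-17:00, 19:00-20:00.
Beatriz ∩ Yosef ∩ Bashir ∩ Arjun ∩ Luca: 12:00-17:00, 19:00-20:00.
Beatriz ∩ Yosef ∩ Bashir ∩ Arjun ∩ Luca ∩ Farrukh: 12:00-17:00, 19:00-20:00.
The first common window of at least 60 minutes is 12:00-17:00, so the earliest start is 12:00.

12:00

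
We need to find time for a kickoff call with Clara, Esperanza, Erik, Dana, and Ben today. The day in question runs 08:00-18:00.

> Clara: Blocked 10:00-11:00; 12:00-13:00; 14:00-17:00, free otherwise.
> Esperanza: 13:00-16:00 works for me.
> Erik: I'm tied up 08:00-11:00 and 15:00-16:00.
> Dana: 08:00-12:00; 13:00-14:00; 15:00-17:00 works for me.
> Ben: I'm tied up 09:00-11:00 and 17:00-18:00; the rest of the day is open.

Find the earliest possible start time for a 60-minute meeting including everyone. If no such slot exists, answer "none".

Clara free: 08:00-10:00, 11:00-12:00, 13:00-14:00, 17:00-18:00 (invert busy blocks within the working day).
Esperanza free: 13:00-16:00.
Erik free: 11:00-15:00, 16:00-18:00 (invert busy blocks within the working day).
Dana free: 08:00-12:00, 13:00-14:00, 15:00-17:00.
Ben free: 08:00-09:00, 11:00-17:00 (invert busy blocks within the working day).
Clara ∩ Esperanza: 13:00-14:00.
Clara ∩ Esperanza ∩ Erik: 13:00-14:00.
Clara ∩ Esperanza ∩ Erik ∩ Dana: 13:00-14:00.
Clara ∩ Esperanza ∩ Erik ∩ Dana ∩ Ben: 13:00-14:00.
The first common window of at least 60 minutes is 13:00-14:00, so the earliest start is 13:00.

13:00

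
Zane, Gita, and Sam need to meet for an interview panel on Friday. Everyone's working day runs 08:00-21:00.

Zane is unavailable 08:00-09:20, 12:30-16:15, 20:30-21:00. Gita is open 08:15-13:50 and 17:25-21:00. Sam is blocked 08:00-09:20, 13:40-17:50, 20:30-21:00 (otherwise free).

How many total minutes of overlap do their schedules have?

Zane free: 09:20-12:30, 16:15-20:30 (invert busy blocks within the working day).
Gita free: 08:15-13:50, 17:25-21:00.
Sam free: 09:20-13:40, 17:50-20:30 (invert busy blocks within the working day).
Zane ∩ Gita: 09:20-12:30, 17:25-20:30.
Zane ∩ Gita ∩ Sam: 09:20-12:30, 17:50-20:30.
Summing the common windows: 190 + 160 = 350 minutes.

350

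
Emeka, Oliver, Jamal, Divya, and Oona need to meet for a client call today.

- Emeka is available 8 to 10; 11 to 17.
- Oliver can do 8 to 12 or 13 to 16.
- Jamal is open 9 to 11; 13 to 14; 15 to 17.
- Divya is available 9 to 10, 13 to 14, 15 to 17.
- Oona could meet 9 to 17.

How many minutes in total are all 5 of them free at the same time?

180

Emeka ∩ Oliver: 08:00-10:00, 11:00-12:00, 13:00-16:00.
Emeka ∩ Oliver ∩ Jamal: 09:00-10:00, 13:00-14:00, 15:00-16:00.
Emeka ∩ Oliver ∩ Jamal ∩ Divya: 09:00-10:00, 13:00-14:00, 15:00-16:00.
Emeka ∩ Oliver ∩ Jamal ∩ Divya ∩ Oona: 09:00-10:00, 13:00-14:00, 15:00-16:00.
Summing the common windows: 60 + 60 + 60 = 180 minutes.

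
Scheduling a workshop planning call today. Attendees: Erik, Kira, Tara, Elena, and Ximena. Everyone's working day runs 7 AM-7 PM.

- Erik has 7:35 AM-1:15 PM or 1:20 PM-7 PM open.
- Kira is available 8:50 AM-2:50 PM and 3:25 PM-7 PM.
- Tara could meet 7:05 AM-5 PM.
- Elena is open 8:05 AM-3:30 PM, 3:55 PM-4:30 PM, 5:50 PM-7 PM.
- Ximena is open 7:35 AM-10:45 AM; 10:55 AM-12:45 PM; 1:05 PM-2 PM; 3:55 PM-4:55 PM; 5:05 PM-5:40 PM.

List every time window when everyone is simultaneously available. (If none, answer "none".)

Erik ∩ Kira: 08:50-13:15, 13:20-14:50, 15:25-19:00.
Erik ∩ Kira ∩ Tara: 08:50-13:15, 13:20-14:50, 15:25-17:00.
Erik ∩ Kira ∩ Tara ∩ Elena: 08:50-13:15, 13:20-14:50, 15:25-15:30, 15:55-16:30.
Erik ∩ Kira ∩ Tara ∩ Elena ∩ Ximena: 08:50-10:45, 10:55-12:45, 13:05-13:15, 13:20-14:00, 15:55-16:30.
So the common availability across everyone is 08:50-10:45, 10:55-12:45, 13:05-13:15, 13:20-14:00, 15:55-16:30.

08:50-10:45, 10:55-12:45, 13:05-13:15, 13:20-14:00, 15:55-16:30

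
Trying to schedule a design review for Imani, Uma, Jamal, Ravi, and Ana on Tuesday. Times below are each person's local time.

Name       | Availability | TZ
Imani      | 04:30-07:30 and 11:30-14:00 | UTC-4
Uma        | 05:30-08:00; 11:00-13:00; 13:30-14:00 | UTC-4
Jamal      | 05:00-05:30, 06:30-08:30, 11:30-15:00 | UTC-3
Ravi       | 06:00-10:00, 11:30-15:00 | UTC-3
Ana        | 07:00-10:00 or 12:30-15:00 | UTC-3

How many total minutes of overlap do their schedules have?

210

Imani in UTC: 08:30-11:30, 15:30-18:00 (add 4h to convert from UTC-4).
Uma in UTC: 09:30-12:00, 15:00-17:00, 17:30-18:00 (add 4h to convert from UTC-4).
Jamal in UTC: 08:00-08:30, 09:30-11:30, 14:30-18:00 (add 3h to convert from UTC-3).
Ravi in UTC: 09:00-13:00, 14:30-18:00 (add 3h to convert from UTC-3).
Ana in UTC: 10:00-13:00, 15:30-18:00 (add 3h to convert from UTC-3).
Imani ∩ Uma: 09:30-11:30, 15:30-17:00, 17:30-18:00.
Imani ∩ Uma ∩ Jamal: 09:30-11:30, 15:30-17:00, 17:30-18:00.
Imani ∩ Uma ∩ Jamal ∩ Ravi: 09:30-11:30, 15:30-17:00, 17:30-18:00.
Imani ∩ Uma ∩ Jamal ∩ Ravi ∩ Ana: 10:00-11:30, 15:30-17:00, 17:30-18:00.
Summing the common windows: 90 + 90 + 30 = 210 minutes.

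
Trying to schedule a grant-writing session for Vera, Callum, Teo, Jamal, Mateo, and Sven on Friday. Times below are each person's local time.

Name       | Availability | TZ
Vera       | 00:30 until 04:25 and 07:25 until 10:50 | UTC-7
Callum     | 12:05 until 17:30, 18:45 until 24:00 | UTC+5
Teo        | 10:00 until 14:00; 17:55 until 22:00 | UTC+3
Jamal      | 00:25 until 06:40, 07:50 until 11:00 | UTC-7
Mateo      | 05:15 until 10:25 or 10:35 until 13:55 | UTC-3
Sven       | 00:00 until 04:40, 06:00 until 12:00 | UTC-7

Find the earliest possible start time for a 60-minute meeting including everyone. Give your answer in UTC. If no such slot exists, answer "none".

Vera in UTC: 07:30-11:25, 14:25-17:50 (add 7h to convert from UTC-7).
Callum in UTC: 07:05-12:30, 13:45-19:00 (subtract 5h to convert from UTC+5).
Teo in UTC: 07:00-11:00, 14:55-19:00 (subtract 3h to convert from UTC+3).
Jamal in UTC: 07:25-13:40, 14:50-18:00 (add 7h to convert from UTC-7).
Mateo in UTC: 08:15-13:25, 13:35-16:55 (add 3h to convert from UTC-3).
Sven in UTC: 07:00-11:40, 13:00-19:00 (add 7h to convert from UTC-7).
Vera ∩ Callum: 07:30-11:25, 14:25-17:50.
Vera ∩ Callum ∩ Teo: 07:30-11:00, 14:55-17:50.
Vera ∩ Callum ∩ Teo ∩ Jamal: 07:30-11:00, 14:55-17:50.
Vera ∩ Callum ∩ Teo ∩ Jamal ∩ Mateo: 08:15-11:00, 14:55-16:55.
Vera ∩ Callum ∩ Teo ∩ Jamal ∩ Mateo ∩ Sven: 08:15-11:00, 14:55-16:55.
The first common window of at least 60 minutes is 08:15-11:00, so the earliest start is 08:15.

08:15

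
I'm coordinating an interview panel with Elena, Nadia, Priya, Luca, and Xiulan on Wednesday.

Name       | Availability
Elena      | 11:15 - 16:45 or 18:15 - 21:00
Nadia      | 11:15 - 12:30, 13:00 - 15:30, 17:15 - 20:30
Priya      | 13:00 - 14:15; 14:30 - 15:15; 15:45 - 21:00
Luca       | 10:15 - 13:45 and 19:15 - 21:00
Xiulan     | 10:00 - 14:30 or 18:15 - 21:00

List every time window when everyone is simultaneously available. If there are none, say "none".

Elena ∩ Nadia: 11:15-12:30, 13:00-15:30, 18:15-20:30.
Elena ∩ Nadia ∩ Priya: 13:00-14:15, 14:30-15:15, 18:15-20:30.
Elena ∩ Nadia ∩ Priya ∩ Luca: 13:00-13:45, 19:15-20:30.
Elena ∩ Nadia ∩ Priya ∩ Luca ∩ Xiulan: 13:00-13:45, 19:15-20:30.
Those are the intersection windows.

13:00-13:45, 19:15-20:30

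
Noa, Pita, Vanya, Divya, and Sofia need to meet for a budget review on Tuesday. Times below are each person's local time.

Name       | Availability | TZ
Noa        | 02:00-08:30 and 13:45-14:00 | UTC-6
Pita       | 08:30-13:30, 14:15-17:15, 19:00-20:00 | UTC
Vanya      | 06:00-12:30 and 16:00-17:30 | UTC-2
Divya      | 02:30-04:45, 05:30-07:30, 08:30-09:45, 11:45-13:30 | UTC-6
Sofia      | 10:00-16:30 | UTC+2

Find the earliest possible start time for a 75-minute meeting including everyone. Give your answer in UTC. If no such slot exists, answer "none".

Noa in UTC: 08:00-14:30, 19:45-20:00 (add 6h to convert from UTC-6).
Pita in UTC: 08:30-13:30, 14:15-17:15, 19:00-20:00.
Vanya in UTC: 08:00-14:30, 18:00-19:30 (add 2h to convert from UTC-2).
Divya in UTC: 08:30-10:45, 11:30-13:30, 14:30-15:45, 17:45-19:30 (add 6h to convert from UTC-6).
Sofia in UTC: 08:00-14:30 (subtract 2h to convert from UTC+2).
Noa ∩ Pita: 08:30-13:30, 14:15-14:30, 19:45-20:00.
Noa ∩ Pita ∩ Vanya: 08:30-13:30, 14:15-14:30.
Noa ∩ Pita ∩ Vanya ∩ Divya: 08:30-10:45, 11:30-13:30.
Noa ∩ Pita ∩ Vanya ∩ Divya ∩ Sofia: 08:30-10:45, 11:30-13:30.
The first common window of at least 75 minutes is 08:30-10:45, so the earliest start is 08:30.

08:30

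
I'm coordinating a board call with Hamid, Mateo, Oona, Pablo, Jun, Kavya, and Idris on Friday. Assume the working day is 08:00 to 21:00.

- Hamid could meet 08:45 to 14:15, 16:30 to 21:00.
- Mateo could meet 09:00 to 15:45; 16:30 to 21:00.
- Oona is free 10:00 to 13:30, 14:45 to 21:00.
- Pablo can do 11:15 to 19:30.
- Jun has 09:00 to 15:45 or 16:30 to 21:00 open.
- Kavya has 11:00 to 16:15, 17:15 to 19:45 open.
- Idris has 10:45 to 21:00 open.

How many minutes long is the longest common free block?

135

Hamid ∩ Mateo: 09:00-14:15, 16:30-21:00.
Hamid ∩ Mateo ∩ Oona: 10:00-13:30, 16:30-21:00.
Hamid ∩ Mateo ∩ Oona ∩ Pablo: 11:15-13:30, 16:30-19:30.
Hamid ∩ Mateo ∩ Oona ∩ Pablo ∩ Jun: 11:15-13:30, 16:30-19:30.
Hamid ∩ Mateo ∩ Oona ∩ Pablo ∩ Jun ∩ Kavya: 11:15-13:30, 17:15-19:30.
Hamid ∩ Mateo ∩ Oona ∩ Pablo ∩ Jun ∩ Kavya ∩ Idris: 11:15-13:30, 17:15-19:30.
So the common availability across everyone is 11:15-13:30, 17:15-19:30.
The longest is 11:15-13:30 at 135 minutes.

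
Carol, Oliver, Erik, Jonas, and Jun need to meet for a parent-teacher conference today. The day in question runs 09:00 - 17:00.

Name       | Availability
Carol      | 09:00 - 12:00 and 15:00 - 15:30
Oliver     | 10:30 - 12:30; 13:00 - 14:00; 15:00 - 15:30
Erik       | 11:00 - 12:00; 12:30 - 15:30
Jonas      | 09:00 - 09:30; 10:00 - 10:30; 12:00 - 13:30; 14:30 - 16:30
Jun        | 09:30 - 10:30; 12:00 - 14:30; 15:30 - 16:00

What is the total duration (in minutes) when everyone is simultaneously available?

0

Carol ∩ Oliver: 10:30-12:00, 15:00-15:30.
Carol ∩ Oliver ∩ Erik: 11:00-12:00, 15:00-15:30.
Carol ∩ Oliver ∩ Erik ∩ Jonas: 15:00-15:30.
Carol ∩ Oliver ∩ Erik ∩ Jonas ∩ Jun: ∅.
There is no time when everyone is free.
There is no common window, so the total is 0 minutes.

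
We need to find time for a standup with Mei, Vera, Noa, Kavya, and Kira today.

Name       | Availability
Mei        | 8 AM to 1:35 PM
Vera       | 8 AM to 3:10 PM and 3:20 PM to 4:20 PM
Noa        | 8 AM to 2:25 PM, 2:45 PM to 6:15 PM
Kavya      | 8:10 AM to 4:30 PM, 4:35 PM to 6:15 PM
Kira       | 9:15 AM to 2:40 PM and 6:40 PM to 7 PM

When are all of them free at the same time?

09:15-13:35

Mei ∩ Vera: 08:00-13:35.
Mei ∩ Vera ∩ Noa: 08:00-13:35.
Mei ∩ Vera ∩ Noa ∩ Kavya: 08:10-13:35.
Mei ∩ Vera ∩ Noa ∩ Kavya ∩ Kira: 09:15-13:35.
So the common availability across everyone is 09:15-13:35.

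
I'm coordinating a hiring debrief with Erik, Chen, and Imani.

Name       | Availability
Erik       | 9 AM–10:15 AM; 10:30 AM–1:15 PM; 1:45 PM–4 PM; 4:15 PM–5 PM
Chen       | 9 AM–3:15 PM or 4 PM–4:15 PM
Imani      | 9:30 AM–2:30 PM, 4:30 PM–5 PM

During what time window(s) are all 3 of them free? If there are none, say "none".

Erik ∩ Chen: 09:00-10:15, 10:30-13:15, 13:45-15:15.
Erik ∩ Chen ∩ Imani: 09:30-10:15, 10:30-13:15, 13:45-14:30.

09:30-10:15, 10:30-13:15, 13:45-14:30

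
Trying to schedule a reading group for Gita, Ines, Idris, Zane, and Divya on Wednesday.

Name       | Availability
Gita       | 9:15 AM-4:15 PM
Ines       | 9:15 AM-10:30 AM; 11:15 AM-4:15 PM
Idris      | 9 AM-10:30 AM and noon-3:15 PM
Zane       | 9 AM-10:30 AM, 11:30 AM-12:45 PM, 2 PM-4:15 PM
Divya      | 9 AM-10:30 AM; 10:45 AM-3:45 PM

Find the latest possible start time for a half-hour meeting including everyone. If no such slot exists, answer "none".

Gita ∩ Ines: 09:15-10:30, 11:15-16:15.
Gita ∩ Ines ∩ Idris: 09:15-10:30, 12:00-15:15.
Gita ∩ Ines ∩ Idris ∩ Zane: 09:15-10:30, 12:00-12:45, 14:00-15:15.
Gita ∩ Ines ∩ Idris ∩ Zane ∩ Divya: 09:15-10:30, 12:00-12:45, 14:00-15:15.
The last common window of at least 30 minutes is 14:00-15:15; a 30-minute meeting can start as late as 14:45 and still end by 15:15.

14:45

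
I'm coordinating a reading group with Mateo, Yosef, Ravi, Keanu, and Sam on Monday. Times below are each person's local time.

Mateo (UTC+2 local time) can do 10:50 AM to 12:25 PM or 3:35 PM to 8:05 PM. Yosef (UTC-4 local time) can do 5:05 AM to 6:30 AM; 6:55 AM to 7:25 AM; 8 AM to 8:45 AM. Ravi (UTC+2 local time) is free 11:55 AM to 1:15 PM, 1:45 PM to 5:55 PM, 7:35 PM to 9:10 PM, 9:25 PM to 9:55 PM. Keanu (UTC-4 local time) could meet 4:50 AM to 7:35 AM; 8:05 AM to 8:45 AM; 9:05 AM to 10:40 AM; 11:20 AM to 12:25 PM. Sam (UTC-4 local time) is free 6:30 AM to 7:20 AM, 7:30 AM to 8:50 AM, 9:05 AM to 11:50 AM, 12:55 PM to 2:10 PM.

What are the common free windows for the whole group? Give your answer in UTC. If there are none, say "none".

Mateo in UTC: 08:50-10:25, 13:35-18:05 (subtract 2h to convert from UTC+2).
Yosef in UTC: 09:05-10:30, 10:55-11:25, 12:00-12:45 (add 4h to convert from UTC-4).
Ravi in UTC: 09:55-11:15, 11:45-15:55, 17:35-19:10, 19:25-19:55 (subtract 2h to convert from UTC+2).
Keanu in UTC: 08:50-11:35, 12:05-12:45, 13:05-14:40, 15:20-16:25 (add 4h to convert from UTC-4).
Sam in UTC: 10:30-11:20, 11:30-12:50, 13:05-15:50, 16:55-18:10 (add 4h to convert from UTC-4).
Mateo ∩ Yosef: 09:05-10:25.
Mateo ∩ Yosef ∩ Ravi: 09:55-10:25.
Mateo ∩ Yosef ∩ Ravi ∩ Keanu: 09:55-10:25.
Mateo ∩ Yosef ∩ Ravi ∩ Keanu ∩ Sam: ∅.
There is no time when everyone is free.

none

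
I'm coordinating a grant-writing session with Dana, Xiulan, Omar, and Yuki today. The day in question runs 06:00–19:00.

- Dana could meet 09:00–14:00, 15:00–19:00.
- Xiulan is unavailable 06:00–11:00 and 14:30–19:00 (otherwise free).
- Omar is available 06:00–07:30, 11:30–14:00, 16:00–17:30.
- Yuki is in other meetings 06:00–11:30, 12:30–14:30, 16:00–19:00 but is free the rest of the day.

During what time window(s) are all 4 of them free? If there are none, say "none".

Dana free: 09:00-14:00, 15:00-19:00.
Xiulan free: 11:00-14:30 (invert busy blocks within the working day).
Omar free: 06:00-07:30, 11:30-14:00, 16:00-17:30.
Yuki free: 11:30-12:30, 14:30-16:00 (invert busy blocks within the working day).
Dana ∩ Xiulan: 11:00-14:00.
Dana ∩ Xiulan ∩ Omar: 11:30-14:00.
Dana ∩ Xiulan ∩ Omar ∩ Yuki: 11:30-12:30.
Those are the intersection windows.

11:30-12:30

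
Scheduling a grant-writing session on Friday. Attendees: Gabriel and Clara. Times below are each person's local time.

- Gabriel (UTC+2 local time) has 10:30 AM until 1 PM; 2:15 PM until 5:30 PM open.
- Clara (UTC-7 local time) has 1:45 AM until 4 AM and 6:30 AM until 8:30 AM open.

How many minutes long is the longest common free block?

Gabriel in UTC: 08:30-11:00, 12:15-15:30 (subtract 2h to convert from UTC+2).
Clara in UTC: 08:45-11:00, 13:30-15:30 (add 7h to convert from UTC-7).
Gabriel ∩ Clara: 08:45-11:00, 13:30-15:30.
The longest is 08:45-11:00 at 135 minutes.

135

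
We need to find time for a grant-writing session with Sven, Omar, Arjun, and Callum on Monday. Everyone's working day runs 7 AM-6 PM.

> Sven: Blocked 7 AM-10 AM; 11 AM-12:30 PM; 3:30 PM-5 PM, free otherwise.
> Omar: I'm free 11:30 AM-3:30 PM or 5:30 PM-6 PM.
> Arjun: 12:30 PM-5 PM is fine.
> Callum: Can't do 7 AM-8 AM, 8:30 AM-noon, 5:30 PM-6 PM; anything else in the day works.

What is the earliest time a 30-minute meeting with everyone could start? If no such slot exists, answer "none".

12:30

Sven free: 10:00-11:00, 12:30-15:30, 17:00-18:00 (invert busy blocks within the working day).
Omar free: 11:30-15:30, 17:30-18:00.
Arjun free: 12:30-17:00.
Callum free: 08:00-08:30, 12:00-17:30 (invert busy blocks within the working day).
Sven ∩ Omar: 12:30-15:30, 17:30-18:00.
Sven ∩ Omar ∩ Arjun: 12:30-15:30.
Sven ∩ Omar ∩ Arjun ∩ Callum: 12:30-15:30.
So the common availability across everyone is 12:30-15:30.
The first common window of at least 30 minutes is 12:30-15:30, so the earliest start is 12:30.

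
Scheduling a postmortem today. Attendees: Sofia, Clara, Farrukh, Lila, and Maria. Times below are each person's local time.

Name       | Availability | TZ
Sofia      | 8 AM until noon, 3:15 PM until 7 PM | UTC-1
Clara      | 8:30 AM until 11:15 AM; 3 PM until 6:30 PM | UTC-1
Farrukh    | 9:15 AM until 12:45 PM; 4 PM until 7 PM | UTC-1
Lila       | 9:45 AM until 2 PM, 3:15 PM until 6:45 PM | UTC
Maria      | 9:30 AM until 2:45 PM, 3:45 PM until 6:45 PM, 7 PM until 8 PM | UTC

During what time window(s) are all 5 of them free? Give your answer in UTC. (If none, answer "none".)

10:15-12:15, 17:00-18:45

Sofia in UTC: 09:00-13:00, 16:15-20:00 (add 1h to convert from UTC-1).
Clara in UTC: 09:30-12:15, 16:00-19:30 (add 1h to convert from UTC-1).
Farrukh in UTC: 10:15-13:45, 17:00-20:00 (add 1h to convert from UTC-1).
Lila in UTC: 09:45-14:00, 15:15-18:45.
Maria in UTC: 09:30-14:45, 15:45-18:45, 19:00-20:00.
Sofia ∩ Clara: 09:30-12:15, 16:15-19:30.
Sofia ∩ Clara ∩ Farrukh: 10:15-12:15, 17:00-19:30.
Sofia ∩ Clara ∩ Farrukh ∩ Lila: 10:15-12:15, 17:00-18:45.
Sofia ∩ Clara ∩ Farrukh ∩ Lila ∩ Maria: 10:15-12:15, 17:00-18:45.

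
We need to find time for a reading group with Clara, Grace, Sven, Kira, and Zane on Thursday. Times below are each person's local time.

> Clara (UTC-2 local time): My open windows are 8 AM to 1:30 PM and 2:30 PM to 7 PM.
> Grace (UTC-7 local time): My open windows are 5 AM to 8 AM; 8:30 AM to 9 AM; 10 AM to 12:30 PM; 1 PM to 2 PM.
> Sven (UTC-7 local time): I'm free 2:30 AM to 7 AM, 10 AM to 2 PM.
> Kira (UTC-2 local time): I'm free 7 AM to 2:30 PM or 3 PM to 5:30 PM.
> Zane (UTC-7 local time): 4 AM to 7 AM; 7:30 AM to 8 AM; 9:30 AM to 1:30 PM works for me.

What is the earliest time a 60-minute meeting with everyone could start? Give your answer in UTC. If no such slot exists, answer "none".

Clara in UTC: 10:00-15:30, 16:30-21:00 (add 2h to convert from UTC-2).
Grace in UTC: 12:00-15:00, 15:30-16:00, 17:00-19:30, 20:00-21:00 (add 7h to convert from UTC-7).
Sven in UTC: 09:30-14:00, 17:00-21:00 (add 7h to convert from UTC-7).
Kira in UTC: 09:00-16:30, 17:00-19:30 (add 2h to convert from UTC-2).
Zane in UTC: 11:00-14:00, 14:30-15:00, 16:30-20:30 (add 7h to convert from UTC-7).
Clara ∩ Grace: 12:00-15:00, 17:00-19:30, 20:00-21:00.
Clara ∩ Grace ∩ Sven: 12:00-14:00, 17:00-19:30, 20:00-21:00.
Clara ∩ Grace ∩ Sven ∩ Kira: 12:00-14:00, 17:00-19:30.
Clara ∩ Grace ∩ Sven ∩ Kira ∩ Zane: 12:00-14:00, 17:00-19:30.
So the common availability across everyone is 12:00-14:00, 17:00-19:30.
The first common window of at least 60 minutes is 12:00-14:00, so the earliest start is 12:00.

12:00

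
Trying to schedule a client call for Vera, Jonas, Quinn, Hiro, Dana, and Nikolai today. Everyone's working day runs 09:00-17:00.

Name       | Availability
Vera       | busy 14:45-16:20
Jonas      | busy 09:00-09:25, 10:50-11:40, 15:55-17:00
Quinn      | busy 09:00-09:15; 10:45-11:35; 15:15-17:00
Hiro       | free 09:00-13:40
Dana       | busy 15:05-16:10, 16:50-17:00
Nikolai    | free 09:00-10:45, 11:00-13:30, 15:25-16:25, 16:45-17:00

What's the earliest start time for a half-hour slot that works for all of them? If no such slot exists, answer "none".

09:25

Vera free: 09:00-14:45, 16:20-17:00 (invert busy blocks within the working day).
Jonas free: 09:25-10:50, 11:40-15:55 (invert busy blocks within the working day).
Quinn free: 09:15-10:45, 11:35-15:15 (invert busy blocks within the working day).
Hiro free: 09:00-13:40.
Dana free: 09:00-15:05, 16:10-16:50 (invert busy blocks within the working day).
Nikolai free: 09:00-10:45, 11:00-13:30, 15:25-16:25, 16:45-17:00.
Vera ∩ Jonas: 09:25-10:50, 11:40-14:45.
Vera ∩ Jonas ∩ Quinn: 09:25-10:45, 11:40-14:45.
Vera ∩ Jonas ∩ Quinn ∩ Hiro: 09:25-10:45, 11:40-13:40.
Vera ∩ Jonas ∩ Quinn ∩ Hiro ∩ Dana: 09:25-10:45, 11:40-13:40.
Vera ∩ Jonas ∩ Quinn ∩ Hiro ∩ Dana ∩ Nikolai: 09:25-10:45, 11:40-13:30.
So the common availability across everyone is 09:25-10:45, 11:40-13:30.
The first common window of at least 30 minutes is 09:25-10:45, so the earliest start is 09:25.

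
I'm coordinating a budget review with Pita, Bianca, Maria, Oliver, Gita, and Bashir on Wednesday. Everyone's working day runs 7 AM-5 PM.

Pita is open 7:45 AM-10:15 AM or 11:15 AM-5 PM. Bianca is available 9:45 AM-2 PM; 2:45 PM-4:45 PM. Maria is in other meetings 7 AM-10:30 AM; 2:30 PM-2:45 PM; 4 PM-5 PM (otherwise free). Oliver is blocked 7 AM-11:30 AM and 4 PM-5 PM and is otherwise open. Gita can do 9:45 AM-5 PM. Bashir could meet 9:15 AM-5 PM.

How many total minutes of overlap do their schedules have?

225

Pita free: 07:45-10:15, 11:15-17:00.
Bianca free: 09:45-14:00, 14:45-16:45.
Maria free: 10:30-14:30, 14:45-16:00 (invert busy blocks within the working day).
Oliver free: 11:30-16:00 (invert busy blocks within the working day).
Gita free: 09:45-17:00.
Bashir free: 09:15-17:00.
Pita ∩ Bianca: 09:45-10:15, 11:15-14:00, 14:45-16:45.
Pita ∩ Bianca ∩ Maria: 11:15-14:00, 14:45-16:00.
Pita ∩ Bianca ∩ Maria ∩ Oliver: 11:30-14:00, 14:45-16:00.
Pita ∩ Bianca ∩ Maria ∩ Oliver ∩ Gita: 11:30-14:00, 14:45-16:00.
Pita ∩ Bianca ∩ Maria ∩ Oliver ∩ Gita ∩ Bashir: 11:30-14:00, 14:45-16:00.
Those are the intersection windows.
Summing the common windows: 150 + 75 = 225 minutes.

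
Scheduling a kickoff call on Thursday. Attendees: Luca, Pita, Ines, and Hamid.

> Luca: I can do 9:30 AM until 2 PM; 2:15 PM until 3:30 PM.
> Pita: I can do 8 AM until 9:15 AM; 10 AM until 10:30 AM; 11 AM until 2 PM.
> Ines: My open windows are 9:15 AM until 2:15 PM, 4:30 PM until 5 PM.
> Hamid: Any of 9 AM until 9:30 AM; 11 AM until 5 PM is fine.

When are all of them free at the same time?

Luca ∩ Pita: 10:00-10:30, 11:00-14:00.
Luca ∩ Pita ∩ Ines: 10:00-10:30, 11:00-14:00.
Luca ∩ Pita ∩ Ines ∩ Hamid: 11:00-14:00.
So the common availability across everyone is 11:00-14:00.

11:00-14:00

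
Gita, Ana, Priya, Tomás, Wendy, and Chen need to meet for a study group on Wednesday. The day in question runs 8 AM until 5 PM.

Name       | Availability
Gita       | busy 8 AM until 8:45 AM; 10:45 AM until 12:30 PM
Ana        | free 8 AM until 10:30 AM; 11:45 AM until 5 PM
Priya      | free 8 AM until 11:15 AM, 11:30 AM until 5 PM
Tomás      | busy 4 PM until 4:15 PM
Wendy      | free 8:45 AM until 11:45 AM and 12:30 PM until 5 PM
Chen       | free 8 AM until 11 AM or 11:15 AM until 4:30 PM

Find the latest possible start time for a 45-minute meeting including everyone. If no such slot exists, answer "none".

15:15

Gita free: 08:45-10:45, 12:30-17:00 (invert busy blocks within the working day).
Ana free: 08:00-10:30, 11:45-17:00.
Priya free: 08:00-11:15, 11:30-17:00.
Tomás free: 08:00-16:00, 16:15-17:00 (invert busy blocks within the working day).
Wendy free: 08:45-11:45, 12:30-17:00.
Chen free: 08:00-11:00, 11:15-16:30.
Gita ∩ Ana: 08:45-10:30, 12:30-17:00.
Gita ∩ Ana ∩ Priya: 08:45-10:30, 12:30-17:00.
Gita ∩ Ana ∩ Priya ∩ Tomás: 08:45-10:30, 12:30-16:00, 16:15-17:00.
Gita ∩ Ana ∩ Priya ∩ Tomás ∩ Wendy: 08:45-10:30, 12:30-16:00, 16:15-17:00.
Gita ∩ Ana ∩ Priya ∩ Tomás ∩ Wendy ∩ Chen: 08:45-10:30, 12:30-16:00, 16:15-16:30.
So the common availability across everyone is 08:45-10:30, 12:30-16:00, 16:15-16:30.
The last common window of at least 45 minutes is 12:30-16:00; a 45-minute meeting can start as late as 15:15 and still end by 16:00.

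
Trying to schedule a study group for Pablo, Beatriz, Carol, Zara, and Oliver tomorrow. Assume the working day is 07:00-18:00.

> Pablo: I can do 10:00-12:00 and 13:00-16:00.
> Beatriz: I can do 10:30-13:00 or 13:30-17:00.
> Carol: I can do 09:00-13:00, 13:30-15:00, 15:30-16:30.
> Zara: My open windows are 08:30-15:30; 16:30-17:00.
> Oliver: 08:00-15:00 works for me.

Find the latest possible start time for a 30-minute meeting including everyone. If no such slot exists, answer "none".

Pablo ∩ Beatriz: 10:30-12:00, 13:30-16:00.
Pablo ∩ Beatriz ∩ Carol: 10:30-12:00, 13:30-15:00, 15:30-16:00.
Pablo ∩ Beatriz ∩ Carol ∩ Zara: 10:30-12:00, 13:30-15:00.
Pablo ∩ Beatriz ∩ Carol ∩ Zara ∩ Oliver: 10:30-12:00, 13:30-15:00.
The last common window of at least 30 minutes is 13:30-15:00; a 30-minute meeting can start as late as 14:30 and still end by 15:00.

14:30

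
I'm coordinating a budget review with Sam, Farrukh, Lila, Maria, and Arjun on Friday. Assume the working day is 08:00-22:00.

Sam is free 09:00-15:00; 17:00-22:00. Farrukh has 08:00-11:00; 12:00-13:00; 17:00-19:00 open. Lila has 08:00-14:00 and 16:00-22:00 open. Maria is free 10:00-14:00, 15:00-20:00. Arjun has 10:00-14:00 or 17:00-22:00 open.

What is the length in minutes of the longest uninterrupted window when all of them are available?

Sam ∩ Farrukh: 09:00-11:00, 12:00-13:00, 17:00-19:00.
Sam ∩ Farrukh ∩ Lila: 09:00-11:00, 12:00-13:00, 17:00-19:00.
Sam ∩ Farrukh ∩ Lila ∩ Maria: 10:00-11:00, 12:00-13:00, 17:00-19:00.
Sam ∩ Farrukh ∩ Lila ∩ Maria ∩ Arjun: 10:00-11:00, 12:00-13:00, 17:00-19:00.
The longest is 17:00-19:00 at 120 minutes.

120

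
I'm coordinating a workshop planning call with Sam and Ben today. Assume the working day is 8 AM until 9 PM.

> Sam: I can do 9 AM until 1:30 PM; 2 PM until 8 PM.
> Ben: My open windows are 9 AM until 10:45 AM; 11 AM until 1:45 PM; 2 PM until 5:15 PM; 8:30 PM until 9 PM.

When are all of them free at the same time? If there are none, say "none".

Sam ∩ Ben: 09:00-10:45, 11:00-13:30, 14:00-17:15.

09:00-10:45, 11:00-13:30, 14:00-17:15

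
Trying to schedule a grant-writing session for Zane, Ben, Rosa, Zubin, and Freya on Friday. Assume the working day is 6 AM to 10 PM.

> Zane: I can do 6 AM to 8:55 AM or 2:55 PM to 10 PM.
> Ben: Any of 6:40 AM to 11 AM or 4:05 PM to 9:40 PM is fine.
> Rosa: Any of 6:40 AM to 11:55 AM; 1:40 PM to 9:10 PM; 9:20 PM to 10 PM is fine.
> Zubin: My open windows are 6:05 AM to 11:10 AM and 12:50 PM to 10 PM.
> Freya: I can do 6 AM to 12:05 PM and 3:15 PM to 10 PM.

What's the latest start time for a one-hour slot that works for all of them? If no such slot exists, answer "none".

20:10

Zane ∩ Ben: 06:40-08:55, 16:05-21:40.
Zane ∩ Ben ∩ Rosa: 06:40-08:55, 16:05-21:10, 21:20-21:40.
Zane ∩ Ben ∩ Rosa ∩ Zubin: 06:40-08:55, 16:05-21:10, 21:20-21:40.
Zane ∩ Ben ∩ Rosa ∩ Zubin ∩ Freya: 06:40-08:55, 16:05-21:10, 21:20-21:40.
The last common window of at least 60 minutes is 16:05-21:10; a 60-minute meeting can start as late as 20:10 and still end by 21:10.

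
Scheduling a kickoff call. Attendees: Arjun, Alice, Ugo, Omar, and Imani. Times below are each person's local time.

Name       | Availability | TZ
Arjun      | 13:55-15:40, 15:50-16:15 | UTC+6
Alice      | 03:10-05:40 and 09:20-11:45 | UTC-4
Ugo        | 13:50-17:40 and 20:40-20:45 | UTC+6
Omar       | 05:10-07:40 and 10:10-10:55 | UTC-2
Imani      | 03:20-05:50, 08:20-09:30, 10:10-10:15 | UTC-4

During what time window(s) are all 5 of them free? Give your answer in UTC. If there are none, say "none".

Arjun in UTC: 07:55-09:40, 09:50-10:15 (subtract 6h to convert from UTC+6).
Alice in UTC: 07:10-09:40, 13:20-15:45 (add 4h to convert from UTC-4).
Ugo in UTC: 07:50-11:40, 14:40-14:45 (subtract 6h to convert from UTC+6).
Omar in UTC: 07:10-09:40, 12:10-12:55 (add 2h to convert from UTC-2).
Imani in UTC: 07:20-09:50, 12:20-13:30, 14:10-14:15 (add 4h to convert from UTC-4).
Arjun ∩ Alice: 07:55-09:40.
Arjun ∩ Alice ∩ Ugo: 07:55-09:40.
Arjun ∩ Alice ∩ Ugo ∩ Omar: 07:55-09:40.
Arjun ∩ Alice ∩ Ugo ∩ Omar ∩ Imani: 07:55-09:40.
Those are the intersection windows.

07:55-09:40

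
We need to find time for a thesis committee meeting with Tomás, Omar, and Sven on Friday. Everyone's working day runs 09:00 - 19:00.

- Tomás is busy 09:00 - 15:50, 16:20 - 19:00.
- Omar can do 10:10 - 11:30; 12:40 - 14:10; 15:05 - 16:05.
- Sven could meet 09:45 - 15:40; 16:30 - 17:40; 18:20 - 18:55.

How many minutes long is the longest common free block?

Tomás free: 15:50-16:20 (invert busy blocks within the working day).
Omar free: 10:10-11:30, 12:40-14:10, 15:05-16:05.
Sven free: 09:45-15:40, 16:30-17:40, 18:20-18:55.
Tomás ∩ Omar: 15:50-16:05.
Tomás ∩ Omar ∩ Sven: ∅.
There is no time when everyone is free.
No common window exists, so the longest block is 0 minutes.

0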